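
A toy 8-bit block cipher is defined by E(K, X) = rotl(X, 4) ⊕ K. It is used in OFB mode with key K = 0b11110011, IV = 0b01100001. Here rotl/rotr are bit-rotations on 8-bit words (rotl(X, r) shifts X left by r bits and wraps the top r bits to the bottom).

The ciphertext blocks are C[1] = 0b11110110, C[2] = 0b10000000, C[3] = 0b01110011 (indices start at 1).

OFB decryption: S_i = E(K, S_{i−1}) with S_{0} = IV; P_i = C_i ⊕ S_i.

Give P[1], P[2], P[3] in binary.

P[1] = 0b00010011, P[2] = 0b00101101, P[3] = 0b01011010

P[1]: S = E(K, 0b01100001) = 0b11100101; 0b11110110 ⊕ 0b11100101 = 0b00010011.
P[2]: S = E(K, 0b11100101) = 0b10101101; 0b10000000 ⊕ 0b10101101 = 0b00101101.
P[3]: S = E(K, 0b10101101) = 0b00101001; 0b01110011 ⊕ 0b00101001 = 0b01011010.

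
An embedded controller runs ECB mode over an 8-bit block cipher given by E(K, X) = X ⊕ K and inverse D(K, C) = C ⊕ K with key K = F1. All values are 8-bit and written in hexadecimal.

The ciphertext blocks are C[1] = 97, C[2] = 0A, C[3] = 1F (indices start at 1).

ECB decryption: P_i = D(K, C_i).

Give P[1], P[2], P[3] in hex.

P[1]: D(K, 97) = 66.
P[2]: D(K, 0A) = FB.
P[3]: D(K, 1F) = EE.

P[1] = 66, P[2] = FB, P[3] = EE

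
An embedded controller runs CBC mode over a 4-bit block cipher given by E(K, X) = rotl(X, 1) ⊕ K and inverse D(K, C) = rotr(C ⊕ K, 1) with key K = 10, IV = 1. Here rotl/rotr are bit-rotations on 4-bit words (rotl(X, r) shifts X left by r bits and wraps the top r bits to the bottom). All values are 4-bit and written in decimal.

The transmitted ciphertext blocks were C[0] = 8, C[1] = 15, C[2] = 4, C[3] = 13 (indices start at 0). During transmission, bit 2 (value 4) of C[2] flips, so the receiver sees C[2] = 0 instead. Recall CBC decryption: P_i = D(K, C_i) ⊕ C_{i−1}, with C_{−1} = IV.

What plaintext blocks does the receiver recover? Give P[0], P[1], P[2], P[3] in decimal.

P[0] = 0, P[1] = 2, P[2] = 10, P[3] = 11

Only C[2] changed, to 0. In CBC, a change in C_i garbles P_i and flips the same bit in P_{i+1}. Decrypting the received ciphertext:
P[0]: D(K, 8) = 1; 1 ⊕ 1 = 0.
P[1]: D(K, 15) = 10; 10 ⊕ 8 = 2.
P[2]: D(K, 0) = 5; 5 ⊕ 15 = 10.
P[3]: D(K, 13) = 11; 11 ⊕ 0 = 11.
Blocks that differ from the original plaintext: P[2], P[3].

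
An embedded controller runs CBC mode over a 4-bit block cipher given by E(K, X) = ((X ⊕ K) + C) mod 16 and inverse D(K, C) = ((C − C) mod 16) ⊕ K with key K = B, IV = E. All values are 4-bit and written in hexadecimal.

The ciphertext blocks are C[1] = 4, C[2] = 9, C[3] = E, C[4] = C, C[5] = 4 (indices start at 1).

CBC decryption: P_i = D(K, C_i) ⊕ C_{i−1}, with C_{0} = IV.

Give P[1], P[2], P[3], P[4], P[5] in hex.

P[1]: D(K, 4) = 3; 3 ⊕ E = D.
P[2]: D(K, 9) = 6; 6 ⊕ 4 = 2.
P[3]: D(K, E) = 9; 9 ⊕ 9 = 0.
P[4]: D(K, C) = B; B ⊕ E = 5.
P[5]: D(K, 4) = 3; 3 ⊕ C = F.

P[1] = D, P[2] = 2, P[3] = 0, P[4] = 5, P[5] = F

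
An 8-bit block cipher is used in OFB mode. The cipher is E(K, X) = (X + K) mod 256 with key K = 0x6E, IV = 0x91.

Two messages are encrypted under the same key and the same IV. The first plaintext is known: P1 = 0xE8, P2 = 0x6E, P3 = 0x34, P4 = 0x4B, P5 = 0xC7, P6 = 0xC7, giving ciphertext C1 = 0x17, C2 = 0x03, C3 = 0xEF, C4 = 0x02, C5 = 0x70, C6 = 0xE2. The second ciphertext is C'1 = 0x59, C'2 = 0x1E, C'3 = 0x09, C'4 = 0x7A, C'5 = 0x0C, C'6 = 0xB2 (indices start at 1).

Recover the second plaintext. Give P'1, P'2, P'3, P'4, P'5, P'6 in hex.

P'1 = 0xA6, P'2 = 0x73, P'3 = 0xD2, P'4 = 0x33, P'5 = 0xBB, P'6 = 0x97

In OFB with a reused IV, both messages share the same keystream S_i, so C_i ⊕ C'_i = P_i ⊕ P'_i and thus P'_i = P_i ⊕ C_i ⊕ C'_i.
P'1: 0xE8 ⊕ 0x17 ⊕ 0x59 = 0xA6.
P'2: 0x6E ⊕ 0x03 ⊕ 0x1E = 0x73.
P'3: 0x34 ⊕ 0xEF ⊕ 0x09 = 0xD2.
P'4: 0x4B ⊕ 0x02 ⊕ 0x7A = 0x33.
P'5: 0xC7 ⊕ 0x70 ⊕ 0x0C = 0xBB.
P'6: 0xC7 ⊕ 0xE2 ⊕ 0xB2 = 0x97.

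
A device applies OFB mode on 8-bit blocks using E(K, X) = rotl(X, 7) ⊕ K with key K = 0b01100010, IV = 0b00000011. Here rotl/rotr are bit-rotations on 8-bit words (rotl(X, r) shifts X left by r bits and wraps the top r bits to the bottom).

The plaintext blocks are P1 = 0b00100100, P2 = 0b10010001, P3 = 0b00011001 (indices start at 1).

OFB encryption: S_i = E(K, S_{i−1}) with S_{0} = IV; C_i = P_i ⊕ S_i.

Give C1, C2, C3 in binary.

C1: S = E(K, 0b00000011) = 0b11100011; 0b00100100 ⊕ 0b11100011 = 0b11000111.
C2: S = E(K, 0b11100011) = 0b10010011; 0b10010001 ⊕ 0b10010011 = 0b00000010.
C3: S = E(K, 0b10010011) = 0b10101011; 0b00011001 ⊕ 0b10101011 = 0b10110010.

C1 = 0b11000111, C2 = 0b00000010, C3 = 0b10110010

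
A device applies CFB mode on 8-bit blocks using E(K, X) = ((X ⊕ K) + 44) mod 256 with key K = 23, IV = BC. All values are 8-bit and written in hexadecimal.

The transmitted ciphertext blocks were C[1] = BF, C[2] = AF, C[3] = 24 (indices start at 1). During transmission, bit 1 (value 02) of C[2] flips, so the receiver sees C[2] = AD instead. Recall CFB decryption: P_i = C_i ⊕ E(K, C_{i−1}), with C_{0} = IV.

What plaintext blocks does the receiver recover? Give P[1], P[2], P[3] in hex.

P[1] = 5C, P[2] = 4D, P[3] = F6

Only C[2] changed, to AD. In CFB, a change in C_i flips the same bit in P_i and garbles P_{i+1}. Decrypting the received ciphertext:
P[1]: E(K, BC) = E3; BF ⊕ E3 = 5C.
P[2]: E(K, BF) = E0; AD ⊕ E0 = 4D.
P[3]: E(K, AD) = D2; 24 ⊕ D2 = F6.
Blocks that differ from the original plaintext: P[2], P[3].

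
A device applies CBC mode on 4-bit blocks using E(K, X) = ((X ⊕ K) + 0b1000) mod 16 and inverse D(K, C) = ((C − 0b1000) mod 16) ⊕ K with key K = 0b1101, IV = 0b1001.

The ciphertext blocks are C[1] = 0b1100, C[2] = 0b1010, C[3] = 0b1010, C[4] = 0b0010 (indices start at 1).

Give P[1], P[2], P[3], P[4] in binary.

P[1] = 0b0000, P[2] = 0b0011, P[3] = 0b0101, P[4] = 0b1101

CBC decryption: P_i = D(K, C_i) ⊕ C_{i−1}, with C_{0} = IV.
P[1]: D(K, 0b1100) = 0b1001; 0b1001 ⊕ 0b1001 = 0b0000.
P[2]: D(K, 0b1010) = 0b1111; 0b1111 ⊕ 0b1100 = 0b0011.
P[3]: D(K, 0b1010) = 0b1111; 0b1111 ⊕ 0b1010 = 0b0101.
P[4]: D(K, 0b0010) = 0b0111; 0b0111 ⊕ 0b1010 = 0b1101.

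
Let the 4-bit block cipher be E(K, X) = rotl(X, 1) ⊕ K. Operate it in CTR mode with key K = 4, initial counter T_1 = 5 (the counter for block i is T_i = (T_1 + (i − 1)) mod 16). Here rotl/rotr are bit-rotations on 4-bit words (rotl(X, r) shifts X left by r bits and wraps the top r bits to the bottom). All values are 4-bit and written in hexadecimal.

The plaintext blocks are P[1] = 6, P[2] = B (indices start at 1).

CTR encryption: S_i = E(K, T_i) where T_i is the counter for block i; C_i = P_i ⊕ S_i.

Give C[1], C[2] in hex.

C[1]: T = 5, S = E(K, T) = E; 6 ⊕ E = 8.
C[2]: T = 6, S = E(K, T) = 8; B ⊕ 8 = 3.

C[1] = 8, C[2] = 3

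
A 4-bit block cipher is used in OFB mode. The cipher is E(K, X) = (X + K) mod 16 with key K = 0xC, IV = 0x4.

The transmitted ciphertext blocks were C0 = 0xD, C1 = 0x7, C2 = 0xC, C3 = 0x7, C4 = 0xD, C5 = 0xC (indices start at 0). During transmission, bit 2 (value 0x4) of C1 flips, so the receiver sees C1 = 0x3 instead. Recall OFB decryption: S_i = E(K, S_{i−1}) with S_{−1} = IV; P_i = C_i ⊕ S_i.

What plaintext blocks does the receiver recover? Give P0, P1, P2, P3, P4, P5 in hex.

P0 = 0xD, P1 = 0xF, P2 = 0x4, P3 = 0x3, P4 = 0xD, P5 = 0x0

Only C1 changed, to 0x3. In OFB, a change in C_i flips the same bit in P_i only; the keystream is unaffected. Decrypting the received ciphertext:
P0: S = E(K, 0x4) = 0x0; 0xD ⊕ 0x0 = 0xD.
P1: S = E(K, 0x0) = 0xC; 0x3 ⊕ 0xC = 0xF.
P2: S = E(K, 0xC) = 0x8; 0xC ⊕ 0x8 = 0x4.
P3: S = E(K, 0x8) = 0x4; 0x7 ⊕ 0x4 = 0x3.
P4: S = E(K, 0x4) = 0x0; 0xD ⊕ 0x0 = 0xD.
P5: S = E(K, 0x0) = 0xC; 0xC ⊕ 0xC = 0x0.
Blocks that differ from the original plaintext: P1.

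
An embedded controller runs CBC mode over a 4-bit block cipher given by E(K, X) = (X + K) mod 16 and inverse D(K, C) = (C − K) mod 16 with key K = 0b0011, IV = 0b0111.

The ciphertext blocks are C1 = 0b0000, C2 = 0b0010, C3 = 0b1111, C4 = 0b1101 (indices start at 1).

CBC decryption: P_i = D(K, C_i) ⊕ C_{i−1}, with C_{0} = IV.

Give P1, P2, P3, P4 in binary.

P1: D(K, 0b0000) = 0b1101; 0b1101 ⊕ 0b0111 = 0b1010.
P2: D(K, 0b0010) = 0b1111; 0b1111 ⊕ 0b0000 = 0b1111.
P3: D(K, 0b1111) = 0b1100; 0b1100 ⊕ 0b0010 = 0b1110.
P4: D(K, 0b1101) = 0b1010; 0b1010 ⊕ 0b1111 = 0b0101.

P1 = 0b1010, P2 = 0b1111, P3 = 0b1110, P4 = 0b0101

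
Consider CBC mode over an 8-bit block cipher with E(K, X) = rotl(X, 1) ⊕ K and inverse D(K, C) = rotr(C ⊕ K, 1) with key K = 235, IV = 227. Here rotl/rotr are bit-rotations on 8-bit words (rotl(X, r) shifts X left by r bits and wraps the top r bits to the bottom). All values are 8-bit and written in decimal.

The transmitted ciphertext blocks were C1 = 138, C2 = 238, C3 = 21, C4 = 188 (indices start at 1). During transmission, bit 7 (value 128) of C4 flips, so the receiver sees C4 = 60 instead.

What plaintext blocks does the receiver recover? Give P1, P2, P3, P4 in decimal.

P1 = 83, P2 = 8, P3 = 145, P4 = 254

CBC decryption: P_i = D(K, C_i) ⊕ C_{i−1}, with C_{0} = IV.
Only C4 changed, to 60. In CBC, a change in C_i garbles P_i and flips the same bit in P_{i+1}. Decrypting the received ciphertext:
P1: D(K, 138) = 176; 176 ⊕ 227 = 83.
P2: D(K, 238) = 130; 130 ⊕ 138 = 8.
P3: D(K, 21) = 127; 127 ⊕ 238 = 145.
P4: D(K, 60) = 235; 235 ⊕ 21 = 254.
Blocks that differ from the original plaintext: P4.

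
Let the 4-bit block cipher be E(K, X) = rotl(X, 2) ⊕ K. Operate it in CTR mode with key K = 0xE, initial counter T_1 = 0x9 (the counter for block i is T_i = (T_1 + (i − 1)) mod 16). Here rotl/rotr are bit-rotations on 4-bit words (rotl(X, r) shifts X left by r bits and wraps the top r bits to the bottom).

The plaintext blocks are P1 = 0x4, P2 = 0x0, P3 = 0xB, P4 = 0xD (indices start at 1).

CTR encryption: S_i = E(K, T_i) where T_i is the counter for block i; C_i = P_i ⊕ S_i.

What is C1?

C1: T = 0x9, S = E(K, T) = 0x8; 0x4 ⊕ 0x8 = 0xC.

C1 = 0xC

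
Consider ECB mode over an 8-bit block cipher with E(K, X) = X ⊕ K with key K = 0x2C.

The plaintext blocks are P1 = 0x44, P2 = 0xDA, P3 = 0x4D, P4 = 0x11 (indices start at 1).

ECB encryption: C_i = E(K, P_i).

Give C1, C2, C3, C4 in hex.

C1: E(K, 0x44) = 0x68.
C2: E(K, 0xDA) = 0xF6.
C3: E(K, 0x4D) = 0x61.
C4: E(K, 0x11) = 0x3D.

C1 = 0x68, C2 = 0xF6, C3 = 0x61, C4 = 0x3D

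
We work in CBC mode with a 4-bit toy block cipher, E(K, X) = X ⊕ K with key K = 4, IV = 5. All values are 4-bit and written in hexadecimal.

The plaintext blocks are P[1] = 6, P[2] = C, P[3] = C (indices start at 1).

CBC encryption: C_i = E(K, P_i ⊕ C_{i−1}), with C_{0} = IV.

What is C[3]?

C[3] = 7

C[1]: P[1] ⊕ 5 = 3; E(K, 3) = 7.
C[2]: P[2] ⊕ 7 = B; E(K, B) = F.
C[3]: P[3] ⊕ F = 3; E(K, 3) = 7.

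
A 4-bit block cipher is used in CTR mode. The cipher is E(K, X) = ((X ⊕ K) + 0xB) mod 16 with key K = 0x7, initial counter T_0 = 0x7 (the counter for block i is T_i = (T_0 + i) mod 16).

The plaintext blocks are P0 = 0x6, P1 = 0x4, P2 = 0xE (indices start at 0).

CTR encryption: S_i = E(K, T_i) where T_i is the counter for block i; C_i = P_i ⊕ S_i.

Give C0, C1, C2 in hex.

C0 = 0xD, C1 = 0xE, C2 = 0x7

C0: T = 0x7, S = E(K, T) = 0xB; 0x6 ⊕ 0xB = 0xD.
C1: T = 0x8, S = E(K, T) = 0xA; 0x4 ⊕ 0xA = 0xE.
C2: T = 0x9, S = E(K, T) = 0x9; 0xE ⊕ 0x9 = 0x7.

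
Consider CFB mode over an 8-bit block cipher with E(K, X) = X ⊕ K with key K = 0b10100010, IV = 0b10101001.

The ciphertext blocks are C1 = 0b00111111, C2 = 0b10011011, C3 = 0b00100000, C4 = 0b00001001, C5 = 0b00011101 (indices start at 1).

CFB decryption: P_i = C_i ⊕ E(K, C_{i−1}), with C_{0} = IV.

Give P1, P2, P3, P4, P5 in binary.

P1 = 0b00110100, P2 = 0b00000110, P3 = 0b00011001, P4 = 0b10001011, P5 = 0b10110110

P1: E(K, 0b10101001) = 0b00001011; 0b00111111 ⊕ 0b00001011 = 0b00110100.
P2: E(K, 0b00111111) = 0b10011101; 0b10011011 ⊕ 0b10011101 = 0b00000110.
P3: E(K, 0b10011011) = 0b00111001; 0b00100000 ⊕ 0b00111001 = 0b00011001.
P4: E(K, 0b00100000) = 0b10000010; 0b00001001 ⊕ 0b10000010 = 0b10001011.
P5: E(K, 0b00001001) = 0b10101011; 0b00011101 ⊕ 0b10101011 = 0b10110110.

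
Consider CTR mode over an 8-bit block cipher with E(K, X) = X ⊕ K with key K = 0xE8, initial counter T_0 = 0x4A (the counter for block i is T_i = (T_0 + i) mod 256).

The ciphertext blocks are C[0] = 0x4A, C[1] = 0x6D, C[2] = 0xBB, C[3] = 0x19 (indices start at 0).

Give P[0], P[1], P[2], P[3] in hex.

P[0] = 0xE8, P[1] = 0xCE, P[2] = 0x1F, P[3] = 0xBC

CTR decryption: S_i = E(K, T_i) where T_i is the counter for block i; P_i = C_i ⊕ S_i.
P[0]: T = 0x4A, S = E(K, T) = 0xA2; 0x4A ⊕ 0xA2 = 0xE8.
P[1]: T = 0x4B, S = E(K, T) = 0xA3; 0x6D ⊕ 0xA3 = 0xCE.
P[2]: T = 0x4C, S = E(K, T) = 0xA4; 0xBB ⊕ 0xA4 = 0x1F.
P[3]: T = 0x4D, S = E(K, T) = 0xA5; 0x19 ⊕ 0xA5 = 0xBC.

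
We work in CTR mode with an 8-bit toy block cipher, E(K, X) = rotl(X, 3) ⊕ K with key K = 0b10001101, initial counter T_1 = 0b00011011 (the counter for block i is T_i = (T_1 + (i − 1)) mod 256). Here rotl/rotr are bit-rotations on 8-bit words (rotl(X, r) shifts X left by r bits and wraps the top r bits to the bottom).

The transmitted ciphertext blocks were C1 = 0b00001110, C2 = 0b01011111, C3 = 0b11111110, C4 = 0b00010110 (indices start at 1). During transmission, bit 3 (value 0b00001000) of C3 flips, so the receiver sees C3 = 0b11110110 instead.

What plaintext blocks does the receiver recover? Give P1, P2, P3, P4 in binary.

CTR decryption: S_i = E(K, T_i) where T_i is the counter for block i; P_i = C_i ⊕ S_i.
Only C3 changed, to 0b11110110. In CTR, a change in C_i flips the same bit in P_i only; the keystream is unaffected. Decrypting the received ciphertext:
P1: T = 0b00011011, S = E(K, T) = 0b01010101; 0b00001110 ⊕ 0b01010101 = 0b01011011.
P2: T = 0b00011100, S = E(K, T) = 0b01101101; 0b01011111 ⊕ 0b01101101 = 0b00110010.
P3: T = 0b00011101, S = E(K, T) = 0b01100101; 0b11110110 ⊕ 0b01100101 = 0b10010011.
P4: T = 0b00011110, S = E(K, T) = 0b01111101; 0b00010110 ⊕ 0b01111101 = 0b01101011.
Blocks that differ from the original plaintext: P3.

P1 = 0b01011011, P2 = 0b00110010, P3 = 0b10010011, P4 = 0b01101011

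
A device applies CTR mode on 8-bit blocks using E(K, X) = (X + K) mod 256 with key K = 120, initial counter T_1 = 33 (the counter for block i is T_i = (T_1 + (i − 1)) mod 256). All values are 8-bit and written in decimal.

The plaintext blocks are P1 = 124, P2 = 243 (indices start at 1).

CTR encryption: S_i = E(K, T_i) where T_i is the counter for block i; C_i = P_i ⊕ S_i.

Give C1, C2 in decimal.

C1 = 229, C2 = 105

C1: T = 33, S = E(K, T) = 153; 124 ⊕ 153 = 229.
C2: T = 34, S = E(K, T) = 154; 243 ⊕ 154 = 105.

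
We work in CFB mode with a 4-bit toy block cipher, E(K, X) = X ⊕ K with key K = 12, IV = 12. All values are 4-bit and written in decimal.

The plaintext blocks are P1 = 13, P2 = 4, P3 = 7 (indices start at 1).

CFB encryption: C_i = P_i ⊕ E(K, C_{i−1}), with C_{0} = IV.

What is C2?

C1: E(K, 12) = 0; 13 ⊕ 0 = 13.
C2: E(K, 13) = 1; 4 ⊕ 1 = 5.

C2 = 5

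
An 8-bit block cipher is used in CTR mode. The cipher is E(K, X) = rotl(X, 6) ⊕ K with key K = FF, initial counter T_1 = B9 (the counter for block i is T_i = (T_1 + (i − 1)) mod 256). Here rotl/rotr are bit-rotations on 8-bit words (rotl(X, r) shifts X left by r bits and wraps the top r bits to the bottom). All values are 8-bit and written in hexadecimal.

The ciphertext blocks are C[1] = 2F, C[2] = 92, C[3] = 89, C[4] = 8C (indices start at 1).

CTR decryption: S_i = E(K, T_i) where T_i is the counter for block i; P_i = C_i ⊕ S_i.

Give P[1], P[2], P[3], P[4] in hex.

P[1] = BE, P[2] = C3, P[3] = 98, P[4] = 5C

P[1]: T = B9, S = E(K, T) = 91; 2F ⊕ 91 = BE.
P[2]: T = BA, S = E(K, T) = 51; 92 ⊕ 51 = C3.
P[3]: T = BB, S = E(K, T) = 11; 89 ⊕ 11 = 98.
P[4]: T = BC, S = E(K, T) = D0; 8C ⊕ D0 = 5C.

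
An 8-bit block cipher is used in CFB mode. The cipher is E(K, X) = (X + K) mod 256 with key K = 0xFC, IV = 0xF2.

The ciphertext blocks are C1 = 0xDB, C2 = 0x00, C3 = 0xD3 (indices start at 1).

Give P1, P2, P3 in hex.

CFB decryption: P_i = C_i ⊕ E(K, C_{i−1}), with C_{0} = IV.
P1: E(K, 0xF2) = 0xEE; 0xDB ⊕ 0xEE = 0x35.
P2: E(K, 0xDB) = 0xD7; 0x00 ⊕ 0xD7 = 0xD7.
P3: E(K, 0x00) = 0xFC; 0xD3 ⊕ 0xFC = 0x2F.

P1 = 0x35, P2 = 0xD7, P3 = 0x2F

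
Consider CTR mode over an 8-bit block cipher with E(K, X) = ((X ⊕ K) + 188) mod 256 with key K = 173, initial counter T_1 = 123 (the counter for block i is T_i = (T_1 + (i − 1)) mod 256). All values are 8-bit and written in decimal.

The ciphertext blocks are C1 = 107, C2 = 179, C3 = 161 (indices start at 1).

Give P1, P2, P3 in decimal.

P1 = 249, P2 = 62, P3 = 45

CTR decryption: S_i = E(K, T_i) where T_i is the counter for block i; P_i = C_i ⊕ S_i.
P1: T = 123, S = E(K, T) = 146; 107 ⊕ 146 = 249.
P2: T = 124, S = E(K, T) = 141; 179 ⊕ 141 = 62.
P3: T = 125, S = E(K, T) = 140; 161 ⊕ 140 = 45.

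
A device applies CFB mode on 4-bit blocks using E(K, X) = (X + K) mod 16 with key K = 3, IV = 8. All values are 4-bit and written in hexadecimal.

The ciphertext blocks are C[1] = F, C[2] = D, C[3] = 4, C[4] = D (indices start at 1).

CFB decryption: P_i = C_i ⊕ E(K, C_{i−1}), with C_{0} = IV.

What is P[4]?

P[4] = A

P[4]: E(K, 4) = 7; D ⊕ 7 = A.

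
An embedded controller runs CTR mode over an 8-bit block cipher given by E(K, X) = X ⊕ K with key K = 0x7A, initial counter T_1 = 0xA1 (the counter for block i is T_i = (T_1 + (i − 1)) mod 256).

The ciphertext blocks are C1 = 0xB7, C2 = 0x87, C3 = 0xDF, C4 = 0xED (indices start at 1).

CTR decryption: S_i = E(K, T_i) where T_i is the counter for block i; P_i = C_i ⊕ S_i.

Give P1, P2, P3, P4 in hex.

P1: T = 0xA1, S = E(K, T) = 0xDB; 0xB7 ⊕ 0xDB = 0x6C.
P2: T = 0xA2, S = E(K, T) = 0xD8; 0x87 ⊕ 0xD8 = 0x5F.
P3: T = 0xA3, S = E(K, T) = 0xD9; 0xDF ⊕ 0xD9 = 0x06.
P4: T = 0xA4, S = E(K, T) = 0xDE; 0xED ⊕ 0xDE = 0x33.

P1 = 0x6C, P2 = 0x5F, P3 = 0x06, P4 = 0x33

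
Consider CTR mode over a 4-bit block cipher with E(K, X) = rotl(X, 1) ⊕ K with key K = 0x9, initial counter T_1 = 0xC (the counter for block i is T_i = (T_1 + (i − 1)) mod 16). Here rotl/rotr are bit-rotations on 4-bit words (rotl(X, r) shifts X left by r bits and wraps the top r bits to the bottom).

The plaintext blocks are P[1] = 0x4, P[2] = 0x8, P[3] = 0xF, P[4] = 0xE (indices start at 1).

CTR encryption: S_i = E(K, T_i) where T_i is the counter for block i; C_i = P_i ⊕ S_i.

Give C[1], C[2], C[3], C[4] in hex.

C[1] = 0x4, C[2] = 0xA, C[3] = 0xB, C[4] = 0x8

C[1]: T = 0xC, S = E(K, T) = 0x0; 0x4 ⊕ 0x0 = 0x4.
C[2]: T = 0xD, S = E(K, T) = 0x2; 0x8 ⊕ 0x2 = 0xA.
C[3]: T = 0xE, S = E(K, T) = 0x4; 0xF ⊕ 0x4 = 0xB.
C[4]: T = 0xF, S = E(K, T) = 0x6; 0xE ⊕ 0x6 = 0x8.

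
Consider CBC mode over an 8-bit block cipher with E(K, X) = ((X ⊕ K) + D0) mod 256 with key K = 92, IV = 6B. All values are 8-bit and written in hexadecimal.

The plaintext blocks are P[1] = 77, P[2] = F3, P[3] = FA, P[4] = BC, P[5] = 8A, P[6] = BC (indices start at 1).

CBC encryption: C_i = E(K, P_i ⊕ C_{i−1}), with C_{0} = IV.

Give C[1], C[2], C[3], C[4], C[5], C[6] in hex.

C[1]: P[1] ⊕ 6B = 1C; E(K, 1C) = 5E.
C[2]: P[2] ⊕ 5E = AD; E(K, AD) = 0F.
C[3]: P[3] ⊕ 0F = F5; E(K, F5) = 37.
C[4]: P[4] ⊕ 37 = 8B; E(K, 8B) = E9.
C[5]: P[5] ⊕ E9 = 63; E(K, 63) = C1.
C[6]: P[6] ⊕ C1 = 7D; E(K, 7D) = BF.

C[1] = 5E, C[2] = 0F, C[3] = 37, C[4] = E9, C[5] = C1, C[6] = BF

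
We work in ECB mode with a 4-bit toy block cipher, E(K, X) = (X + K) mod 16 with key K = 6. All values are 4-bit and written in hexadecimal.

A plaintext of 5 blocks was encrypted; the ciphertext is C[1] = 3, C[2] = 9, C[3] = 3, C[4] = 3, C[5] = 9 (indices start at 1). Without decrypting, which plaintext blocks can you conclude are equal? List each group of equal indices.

P[1] = P[3] = P[4]; P[2] = P[5]

ECB encrypts each block independently with the same key, so equal ciphertext blocks imply equal plaintext blocks.
C[1] = C[3] = C[4] = 3, so P[1] = P[3] = P[4].
C[2] = C[5] = 9, so P[2] = P[5].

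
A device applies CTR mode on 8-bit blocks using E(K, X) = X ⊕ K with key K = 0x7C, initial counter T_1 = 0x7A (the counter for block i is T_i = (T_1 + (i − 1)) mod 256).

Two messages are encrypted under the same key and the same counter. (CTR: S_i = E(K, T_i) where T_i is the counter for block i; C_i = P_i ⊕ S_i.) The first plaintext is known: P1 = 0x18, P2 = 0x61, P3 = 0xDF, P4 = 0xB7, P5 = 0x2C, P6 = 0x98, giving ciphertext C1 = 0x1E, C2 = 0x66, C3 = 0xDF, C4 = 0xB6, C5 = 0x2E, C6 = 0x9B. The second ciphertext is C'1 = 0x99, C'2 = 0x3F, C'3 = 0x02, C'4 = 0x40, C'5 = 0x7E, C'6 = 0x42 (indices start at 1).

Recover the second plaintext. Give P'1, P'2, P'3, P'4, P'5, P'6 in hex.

In CTR with a reused counter, both messages share the same keystream S_i, so C_i ⊕ C'_i = P_i ⊕ P'_i and thus P'_i = P_i ⊕ C_i ⊕ C'_i.
P'1: 0x18 ⊕ 0x1E ⊕ 0x99 = 0x9F.
P'2: 0x61 ⊕ 0x66 ⊕ 0x3F = 0x38.
P'3: 0xDF ⊕ 0xDF ⊕ 0x02 = 0x02.
P'4: 0xB7 ⊕ 0xB6 ⊕ 0x40 = 0x41.
P'5: 0x2C ⊕ 0x2E ⊕ 0x7E = 0x7C.
P'6: 0x98 ⊕ 0x9B ⊕ 0x42 = 0x41.

P'1 = 0x9F, P'2 = 0x38, P'3 = 0x02, P'4 = 0x41, P'5 = 0x7C, P'6 = 0x41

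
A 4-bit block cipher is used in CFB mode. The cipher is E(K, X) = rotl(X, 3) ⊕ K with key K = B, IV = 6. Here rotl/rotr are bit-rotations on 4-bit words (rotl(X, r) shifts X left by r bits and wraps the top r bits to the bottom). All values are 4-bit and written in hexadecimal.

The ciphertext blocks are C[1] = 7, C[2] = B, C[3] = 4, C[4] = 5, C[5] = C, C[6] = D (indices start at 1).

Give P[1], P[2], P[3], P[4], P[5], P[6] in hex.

P[1] = F, P[2] = B, P[3] = 2, P[4] = C, P[5] = D, P[6] = 0

CFB decryption: P_i = C_i ⊕ E(K, C_{i−1}), with C_{0} = IV.
P[1]: E(K, 6) = 8; 7 ⊕ 8 = F.
P[2]: E(K, 7) = 0; B ⊕ 0 = B.
P[3]: E(K, B) = 6; 4 ⊕ 6 = 2.
P[4]: E(K, 4) = 9; 5 ⊕ 9 = C.
P[5]: E(K, 5) = 1; C ⊕ 1 = D.
P[6]: E(K, C) = D; D ⊕ D = 0.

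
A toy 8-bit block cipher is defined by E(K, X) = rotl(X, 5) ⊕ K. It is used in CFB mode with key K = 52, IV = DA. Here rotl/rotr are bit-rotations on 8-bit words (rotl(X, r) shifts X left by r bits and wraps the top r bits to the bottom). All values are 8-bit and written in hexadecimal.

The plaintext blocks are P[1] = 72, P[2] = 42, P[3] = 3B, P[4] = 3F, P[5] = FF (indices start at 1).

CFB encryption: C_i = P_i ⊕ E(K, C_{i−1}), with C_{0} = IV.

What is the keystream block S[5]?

C[1]: E(K, DA) = 09; 72 ⊕ 09 = 7B.
C[2]: E(K, 7B) = 3D; 42 ⊕ 3D = 7F.
C[3]: E(K, 7F) = BD; 3B ⊕ BD = 86.
C[4]: E(K, 86) = 82; 3F ⊕ 82 = BD.
C[5]: E(K, BD) = E5; FF ⊕ E5 = 1A.
So S[5] = E5.

E5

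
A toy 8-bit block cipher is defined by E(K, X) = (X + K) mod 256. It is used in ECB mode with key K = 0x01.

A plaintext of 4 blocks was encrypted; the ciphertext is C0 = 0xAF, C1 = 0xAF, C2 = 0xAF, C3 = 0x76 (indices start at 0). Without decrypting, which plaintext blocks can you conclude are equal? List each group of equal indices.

P0 = P1 = P2

ECB encrypts each block independently with the same key, so equal ciphertext blocks imply equal plaintext blocks.
C0 = C1 = C2 = 0xAF, so P0 = P1 = P2.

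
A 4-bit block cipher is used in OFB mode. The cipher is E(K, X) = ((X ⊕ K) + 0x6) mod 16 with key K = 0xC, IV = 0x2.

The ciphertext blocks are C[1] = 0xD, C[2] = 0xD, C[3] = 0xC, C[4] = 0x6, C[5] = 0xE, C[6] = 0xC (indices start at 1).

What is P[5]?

P[5] = 0x2

OFB decryption: S_i = E(K, S_{i−1}) with S_{0} = IV; P_i = C_i ⊕ S_i.
P[1]: S = E(K, 0x2) = 0x4; 0xD ⊕ 0x4 = 0x9.
P[2]: S = E(K, 0x4) = 0xE; 0xD ⊕ 0xE = 0x3.
P[3]: S = E(K, 0xE) = 0x8; 0xC ⊕ 0x8 = 0x4.
P[4]: S = E(K, 0x8) = 0xA; 0x6 ⊕ 0xA = 0xC.
P[5]: S = E(K, 0xA) = 0xC; 0xE ⊕ 0xC = 0x2.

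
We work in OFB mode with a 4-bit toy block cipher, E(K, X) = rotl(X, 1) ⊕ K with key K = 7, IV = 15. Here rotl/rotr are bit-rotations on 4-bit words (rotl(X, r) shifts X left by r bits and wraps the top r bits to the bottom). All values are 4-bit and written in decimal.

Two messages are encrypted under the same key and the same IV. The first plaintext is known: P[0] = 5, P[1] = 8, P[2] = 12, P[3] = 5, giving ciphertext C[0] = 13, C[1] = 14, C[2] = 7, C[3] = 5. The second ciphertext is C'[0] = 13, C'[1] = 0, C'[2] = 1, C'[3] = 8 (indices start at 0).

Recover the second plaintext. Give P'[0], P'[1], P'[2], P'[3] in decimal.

In OFB with a reused IV, both messages share the same keystream S_i, so C_i ⊕ C'_i = P_i ⊕ P'_i and thus P'_i = P_i ⊕ C_i ⊕ C'_i.
P'[0]: 5 ⊕ 13 ⊕ 13 = 5.
P'[1]: 8 ⊕ 14 ⊕ 0 = 6.
P'[2]: 12 ⊕ 7 ⊕ 1 = 10.
P'[3]: 5 ⊕ 5 ⊕ 8 = 8.

P'[0] = 5, P'[1] = 6, P'[2] = 10, P'[3] = 8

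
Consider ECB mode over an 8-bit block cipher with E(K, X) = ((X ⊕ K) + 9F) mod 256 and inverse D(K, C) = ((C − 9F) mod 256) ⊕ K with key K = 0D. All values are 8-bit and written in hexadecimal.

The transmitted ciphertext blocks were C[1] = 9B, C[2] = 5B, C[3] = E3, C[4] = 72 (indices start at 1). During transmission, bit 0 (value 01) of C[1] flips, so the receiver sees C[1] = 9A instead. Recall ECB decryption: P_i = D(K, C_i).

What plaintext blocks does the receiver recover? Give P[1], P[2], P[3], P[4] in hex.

P[1] = F6, P[2] = B1, P[3] = 49, P[4] = DE

Only C[1] changed, to 9A. In ECB, a change in C_i affects only P_i. Decrypting the received ciphertext:
P[1]: D(K, 9A) = F6.
P[2]: D(K, 5B) = B1.
P[3]: D(K, E3) = 49.
P[4]: D(K, 72) = DE.
Blocks that differ from the original plaintext: P[1].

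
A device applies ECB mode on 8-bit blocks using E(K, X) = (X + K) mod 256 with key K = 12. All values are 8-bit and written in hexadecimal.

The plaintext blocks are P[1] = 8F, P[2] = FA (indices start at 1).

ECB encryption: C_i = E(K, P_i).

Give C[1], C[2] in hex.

C[1]: E(K, 8F) = A1.
C[2]: E(K, FA) = 0C.

C[1] = A1, C[2] = 0C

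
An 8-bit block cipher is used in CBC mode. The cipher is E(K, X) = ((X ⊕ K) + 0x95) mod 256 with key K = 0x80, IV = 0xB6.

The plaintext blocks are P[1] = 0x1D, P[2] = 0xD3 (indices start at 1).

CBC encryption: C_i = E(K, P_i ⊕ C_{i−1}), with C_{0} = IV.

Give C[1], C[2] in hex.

C[1] = 0xC0, C[2] = 0x28

C[1]: P[1] ⊕ 0xB6 = 0xAB; E(K, 0xAB) = 0xC0.
C[2]: P[2] ⊕ 0xC0 = 0x13; E(K, 0x13) = 0x28.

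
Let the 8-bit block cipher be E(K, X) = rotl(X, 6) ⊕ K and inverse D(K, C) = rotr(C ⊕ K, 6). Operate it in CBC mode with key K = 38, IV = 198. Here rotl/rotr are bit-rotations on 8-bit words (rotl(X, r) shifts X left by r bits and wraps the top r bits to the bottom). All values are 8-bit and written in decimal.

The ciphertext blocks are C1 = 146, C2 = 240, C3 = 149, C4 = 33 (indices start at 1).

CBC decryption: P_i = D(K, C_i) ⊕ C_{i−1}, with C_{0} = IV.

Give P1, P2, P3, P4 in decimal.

P1 = 20, P2 = 201, P3 = 62, P4 = 137

P1: D(K, 146) = 210; 210 ⊕ 198 = 20.
P2: D(K, 240) = 91; 91 ⊕ 146 = 201.
P3: D(K, 149) = 206; 206 ⊕ 240 = 62.
P4: D(K, 33) = 28; 28 ⊕ 149 = 137.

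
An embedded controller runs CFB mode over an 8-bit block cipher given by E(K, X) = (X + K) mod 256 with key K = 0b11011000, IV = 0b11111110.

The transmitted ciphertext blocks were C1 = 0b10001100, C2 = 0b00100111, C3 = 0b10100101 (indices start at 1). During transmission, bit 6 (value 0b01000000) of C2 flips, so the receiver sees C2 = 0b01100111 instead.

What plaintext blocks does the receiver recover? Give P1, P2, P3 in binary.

P1 = 0b01011010, P2 = 0b00000011, P3 = 0b10011010

CFB decryption: P_i = C_i ⊕ E(K, C_{i−1}), with C_{0} = IV.
Only C2 changed, to 0b01100111. In CFB, a change in C_i flips the same bit in P_i and garbles P_{i+1}. Decrypting the received ciphertext:
P1: E(K, 0b11111110) = 0b11010110; 0b10001100 ⊕ 0b11010110 = 0b01011010.
P2: E(K, 0b10001100) = 0b01100100; 0b01100111 ⊕ 0b01100100 = 0b00000011.
P3: E(K, 0b01100111) = 0b00111111; 0b10100101 ⊕ 0b00111111 = 0b10011010.
Blocks that differ from the original plaintext: P2, P3.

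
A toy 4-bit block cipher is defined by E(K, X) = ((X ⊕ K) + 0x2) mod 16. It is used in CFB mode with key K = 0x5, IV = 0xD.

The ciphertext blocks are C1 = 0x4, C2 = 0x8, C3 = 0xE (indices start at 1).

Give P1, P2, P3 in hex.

P1 = 0xE, P2 = 0xB, P3 = 0x1

CFB decryption: P_i = C_i ⊕ E(K, C_{i−1}), with C_{0} = IV.
P1: E(K, 0xD) = 0xA; 0x4 ⊕ 0xA = 0xE.
P2: E(K, 0x4) = 0x3; 0x8 ⊕ 0x3 = 0xB.
P3: E(K, 0x8) = 0xF; 0xE ⊕ 0xF = 0x1.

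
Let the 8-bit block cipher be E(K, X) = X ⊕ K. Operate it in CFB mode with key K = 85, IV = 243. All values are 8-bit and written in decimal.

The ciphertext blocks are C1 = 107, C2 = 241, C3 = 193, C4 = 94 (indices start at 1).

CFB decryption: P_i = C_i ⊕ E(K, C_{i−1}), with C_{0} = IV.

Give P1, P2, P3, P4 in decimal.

P1 = 205, P2 = 207, P3 = 101, P4 = 202

P1: E(K, 243) = 166; 107 ⊕ 166 = 205.
P2: E(K, 107) = 62; 241 ⊕ 62 = 207.
P3: E(K, 241) = 164; 193 ⊕ 164 = 101.
P4: E(K, 193) = 148; 94 ⊕ 148 = 202.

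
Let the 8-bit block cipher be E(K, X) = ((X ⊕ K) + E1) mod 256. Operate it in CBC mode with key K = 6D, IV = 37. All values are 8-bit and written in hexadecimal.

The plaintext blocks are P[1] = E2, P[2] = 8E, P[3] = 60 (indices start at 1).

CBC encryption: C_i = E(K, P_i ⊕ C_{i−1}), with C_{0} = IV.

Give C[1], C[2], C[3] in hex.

C[1]: P[1] ⊕ 37 = D5; E(K, D5) = 99.
C[2]: P[2] ⊕ 99 = 17; E(K, 17) = 5B.
C[3]: P[3] ⊕ 5B = 3B; E(K, 3B) = 37.

C[1] = 99, C[2] = 5B, C[3] = 37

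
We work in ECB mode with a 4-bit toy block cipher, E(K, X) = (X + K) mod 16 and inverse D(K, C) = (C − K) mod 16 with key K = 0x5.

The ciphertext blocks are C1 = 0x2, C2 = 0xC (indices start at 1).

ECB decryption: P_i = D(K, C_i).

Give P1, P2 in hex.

P1 = 0xD, P2 = 0x7

P1: D(K, 0x2) = 0xD.
P2: D(K, 0xC) = 0x7.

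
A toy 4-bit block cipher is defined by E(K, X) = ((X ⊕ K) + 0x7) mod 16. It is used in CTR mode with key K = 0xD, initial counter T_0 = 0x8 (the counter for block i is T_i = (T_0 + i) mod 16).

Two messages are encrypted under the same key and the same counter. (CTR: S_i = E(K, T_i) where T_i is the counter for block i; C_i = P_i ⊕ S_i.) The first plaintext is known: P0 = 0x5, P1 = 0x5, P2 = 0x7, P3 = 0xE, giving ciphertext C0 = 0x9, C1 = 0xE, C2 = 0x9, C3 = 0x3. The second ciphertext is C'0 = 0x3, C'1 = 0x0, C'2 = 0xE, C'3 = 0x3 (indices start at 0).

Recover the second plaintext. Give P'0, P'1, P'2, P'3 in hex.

In CTR with a reused counter, both messages share the same keystream S_i, so C_i ⊕ C'_i = P_i ⊕ P'_i and thus P'_i = P_i ⊕ C_i ⊕ C'_i.
P'0: 0x5 ⊕ 0x9 ⊕ 0x3 = 0xF.
P'1: 0x5 ⊕ 0xE ⊕ 0x0 = 0xB.
P'2: 0x7 ⊕ 0x9 ⊕ 0xE = 0x0.
P'3: 0xE ⊕ 0x3 ⊕ 0x3 = 0xE.

P'0 = 0xF, P'1 = 0xB, P'2 = 0x0, P'3 = 0xE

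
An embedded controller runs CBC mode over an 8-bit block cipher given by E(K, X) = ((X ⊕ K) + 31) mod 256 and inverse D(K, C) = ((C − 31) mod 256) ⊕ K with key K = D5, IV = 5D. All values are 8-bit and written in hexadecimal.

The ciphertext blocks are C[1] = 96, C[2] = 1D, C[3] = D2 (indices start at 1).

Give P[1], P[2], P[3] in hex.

CBC decryption: P_i = D(K, C_i) ⊕ C_{i−1}, with C_{0} = IV.
P[1]: D(K, 96) = B0; B0 ⊕ 5D = ED.
P[2]: D(K, 1D) = 39; 39 ⊕ 96 = AF.
P[3]: D(K, D2) = 74; 74 ⊕ 1D = 69.

P[1] = ED, P[2] = AF, P[3] = 69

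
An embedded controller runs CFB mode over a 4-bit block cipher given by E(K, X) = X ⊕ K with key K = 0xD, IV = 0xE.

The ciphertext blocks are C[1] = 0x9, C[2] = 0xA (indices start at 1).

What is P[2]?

P[2] = 0xE

CFB decryption: P_i = C_i ⊕ E(K, C_{i−1}), with C_{0} = IV.
P[2]: E(K, 0x9) = 0x4; 0xA ⊕ 0x4 = 0xE.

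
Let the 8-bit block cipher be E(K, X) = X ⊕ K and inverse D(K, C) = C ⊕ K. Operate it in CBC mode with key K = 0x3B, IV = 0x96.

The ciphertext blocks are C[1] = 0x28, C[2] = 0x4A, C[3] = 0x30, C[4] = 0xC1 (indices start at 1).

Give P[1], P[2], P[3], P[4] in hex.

P[1] = 0x85, P[2] = 0x59, P[3] = 0x41, P[4] = 0xCA

CBC decryption: P_i = D(K, C_i) ⊕ C_{i−1}, with C_{0} = IV.
P[1]: D(K, 0x28) = 0x13; 0x13 ⊕ 0x96 = 0x85.
P[2]: D(K, 0x4A) = 0x71; 0x71 ⊕ 0x28 = 0x59.
P[3]: D(K, 0x30) = 0x0B; 0x0B ⊕ 0x4A = 0x41.
P[4]: D(K, 0xC1) = 0xFA; 0xFA ⊕ 0x30 = 0xCA.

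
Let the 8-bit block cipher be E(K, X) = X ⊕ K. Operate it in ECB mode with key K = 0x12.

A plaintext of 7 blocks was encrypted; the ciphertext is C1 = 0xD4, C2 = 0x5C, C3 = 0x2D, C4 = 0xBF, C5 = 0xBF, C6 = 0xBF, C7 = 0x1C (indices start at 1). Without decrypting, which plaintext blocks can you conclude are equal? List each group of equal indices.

ECB encrypts each block independently with the same key, so equal ciphertext blocks imply equal plaintext blocks.
C4 = C5 = C6 = 0xBF, so P4 = P5 = P6.

P4 = P5 = P6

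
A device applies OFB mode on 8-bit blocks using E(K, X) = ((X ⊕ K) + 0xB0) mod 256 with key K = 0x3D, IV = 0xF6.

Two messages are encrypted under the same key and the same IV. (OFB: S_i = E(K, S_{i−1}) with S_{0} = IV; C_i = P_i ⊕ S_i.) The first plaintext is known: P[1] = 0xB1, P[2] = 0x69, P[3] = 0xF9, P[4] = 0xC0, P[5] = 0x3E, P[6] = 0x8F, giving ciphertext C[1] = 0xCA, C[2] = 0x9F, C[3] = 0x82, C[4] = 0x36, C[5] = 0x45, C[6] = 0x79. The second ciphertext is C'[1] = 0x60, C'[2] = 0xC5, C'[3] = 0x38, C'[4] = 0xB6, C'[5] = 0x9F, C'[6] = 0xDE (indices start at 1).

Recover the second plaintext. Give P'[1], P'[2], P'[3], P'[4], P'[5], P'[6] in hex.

P'[1] = 0x1B, P'[2] = 0x33, P'[3] = 0x43, P'[4] = 0x40, P'[5] = 0xE4, P'[6] = 0x28

In OFB with a reused IV, both messages share the same keystream S_i, so C_i ⊕ C'_i = P_i ⊕ P'_i and thus P'_i = P_i ⊕ C_i ⊕ C'_i.
P'[1]: 0xB1 ⊕ 0xCA ⊕ 0x60 = 0x1B.
P'[2]: 0x69 ⊕ 0x9F ⊕ 0xC5 = 0x33.
P'[3]: 0xF9 ⊕ 0x82 ⊕ 0x38 = 0x43.
P'[4]: 0xC0 ⊕ 0x36 ⊕ 0xB6 = 0x40.
P'[5]: 0x3E ⊕ 0x45 ⊕ 0x9F = 0xE4.
P'[6]: 0x8F ⊕ 0x79 ⊕ 0xDE = 0x28.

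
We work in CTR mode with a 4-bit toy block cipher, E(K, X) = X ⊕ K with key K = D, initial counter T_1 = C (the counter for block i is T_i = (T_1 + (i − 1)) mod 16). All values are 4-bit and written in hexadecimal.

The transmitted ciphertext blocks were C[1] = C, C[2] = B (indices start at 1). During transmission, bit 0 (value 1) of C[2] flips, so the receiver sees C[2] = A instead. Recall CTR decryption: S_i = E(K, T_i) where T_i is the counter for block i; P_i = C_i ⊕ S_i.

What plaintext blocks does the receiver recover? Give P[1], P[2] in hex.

P[1] = D, P[2] = A

Only C[2] changed, to A. In CTR, a change in C_i flips the same bit in P_i only; the keystream is unaffected. Decrypting the received ciphertext:
P[1]: T = C, S = E(K, T) = 1; C ⊕ 1 = D.
P[2]: T = D, S = E(K, T) = 0; A ⊕ 0 = A.
Blocks that differ from the original plaintext: P[2].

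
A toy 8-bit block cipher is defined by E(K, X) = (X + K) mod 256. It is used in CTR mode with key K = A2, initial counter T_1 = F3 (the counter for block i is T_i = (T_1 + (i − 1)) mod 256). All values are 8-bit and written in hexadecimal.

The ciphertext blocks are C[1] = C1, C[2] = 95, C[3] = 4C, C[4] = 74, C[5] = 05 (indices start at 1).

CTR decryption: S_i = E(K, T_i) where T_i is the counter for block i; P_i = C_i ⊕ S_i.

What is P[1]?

P[1]: T = F3, S = E(K, T) = 95; C1 ⊕ 95 = 54.

P[1] = 54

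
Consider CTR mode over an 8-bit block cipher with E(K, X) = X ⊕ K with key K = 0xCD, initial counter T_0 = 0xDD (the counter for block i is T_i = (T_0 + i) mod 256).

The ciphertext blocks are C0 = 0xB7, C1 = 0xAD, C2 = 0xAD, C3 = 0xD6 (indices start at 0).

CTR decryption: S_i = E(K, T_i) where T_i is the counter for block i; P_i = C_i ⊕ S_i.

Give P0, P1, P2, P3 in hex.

P0 = 0xA7, P1 = 0xBE, P2 = 0xBF, P3 = 0xFB

P0: T = 0xDD, S = E(K, T) = 0x10; 0xB7 ⊕ 0x10 = 0xA7.
P1: T = 0xDE, S = E(K, T) = 0x13; 0xAD ⊕ 0x13 = 0xBE.
P2: T = 0xDF, S = E(K, T) = 0x12; 0xAD ⊕ 0x12 = 0xBF.
P3: T = 0xE0, S = E(K, T) = 0x2D; 0xD6 ⊕ 0x2D = 0xFB.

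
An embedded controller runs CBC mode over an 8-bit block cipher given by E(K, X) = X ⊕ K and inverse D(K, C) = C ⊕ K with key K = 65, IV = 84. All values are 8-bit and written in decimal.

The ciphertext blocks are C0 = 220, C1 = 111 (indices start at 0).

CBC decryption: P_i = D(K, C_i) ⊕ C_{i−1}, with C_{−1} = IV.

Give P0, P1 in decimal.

P0 = 201, P1 = 242

P0: D(K, 220) = 157; 157 ⊕ 84 = 201.
P1: D(K, 111) = 46; 46 ⊕ 220 = 242.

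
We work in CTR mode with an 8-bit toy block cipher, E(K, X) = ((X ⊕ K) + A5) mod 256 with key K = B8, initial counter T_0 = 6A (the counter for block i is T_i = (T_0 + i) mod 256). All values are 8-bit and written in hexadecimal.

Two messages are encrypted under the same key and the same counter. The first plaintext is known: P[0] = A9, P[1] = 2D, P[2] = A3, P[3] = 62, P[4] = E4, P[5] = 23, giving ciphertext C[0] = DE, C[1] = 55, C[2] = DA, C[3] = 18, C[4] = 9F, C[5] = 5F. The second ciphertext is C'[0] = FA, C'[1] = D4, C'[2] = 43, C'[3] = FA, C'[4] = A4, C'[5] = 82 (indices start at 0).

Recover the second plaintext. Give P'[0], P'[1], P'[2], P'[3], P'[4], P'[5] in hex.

P'[0] = 8D, P'[1] = AC, P'[2] = 3A, P'[3] = 80, P'[4] = DF, P'[5] = FE

In CTR with a reused counter, both messages share the same keystream S_i, so C_i ⊕ C'_i = P_i ⊕ P'_i and thus P'_i = P_i ⊕ C_i ⊕ C'_i.
P'[0]: A9 ⊕ DE ⊕ FA = 8D.
P'[1]: 2D ⊕ 55 ⊕ D4 = AC.
P'[2]: A3 ⊕ DA ⊕ 43 = 3A.
P'[3]: 62 ⊕ 18 ⊕ FA = 80.
P'[4]: E4 ⊕ 9F ⊕ A4 = DF.
P'[5]: 23 ⊕ 5F ⊕ 82 = FE.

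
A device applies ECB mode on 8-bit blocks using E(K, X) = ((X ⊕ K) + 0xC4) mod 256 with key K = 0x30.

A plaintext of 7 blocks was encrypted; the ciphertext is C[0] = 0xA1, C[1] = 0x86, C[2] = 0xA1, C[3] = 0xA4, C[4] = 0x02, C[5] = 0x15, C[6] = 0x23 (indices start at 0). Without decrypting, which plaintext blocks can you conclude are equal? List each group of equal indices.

P[0] = P[2]

ECB encrypts each block independently with the same key, so equal ciphertext blocks imply equal plaintext blocks.
C[0] = C[2] = 0xA1, so P[0] = P[2].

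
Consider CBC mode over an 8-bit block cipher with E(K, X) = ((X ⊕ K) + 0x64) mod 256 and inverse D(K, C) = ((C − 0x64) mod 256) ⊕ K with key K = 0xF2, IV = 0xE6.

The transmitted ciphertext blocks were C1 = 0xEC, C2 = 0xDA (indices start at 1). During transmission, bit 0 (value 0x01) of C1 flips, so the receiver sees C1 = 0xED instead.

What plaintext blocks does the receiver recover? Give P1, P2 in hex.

CBC decryption: P_i = D(K, C_i) ⊕ C_{i−1}, with C_{0} = IV.
Only C1 changed, to 0xED. In CBC, a change in C_i garbles P_i and flips the same bit in P_{i+1}. Decrypting the received ciphertext:
P1: D(K, 0xED) = 0x7B; 0x7B ⊕ 0xE6 = 0x9D.
P2: D(K, 0xDA) = 0x84; 0x84 ⊕ 0xED = 0x69.
Blocks that differ from the original plaintext: P1, P2.

P1 = 0x9D, P2 = 0x69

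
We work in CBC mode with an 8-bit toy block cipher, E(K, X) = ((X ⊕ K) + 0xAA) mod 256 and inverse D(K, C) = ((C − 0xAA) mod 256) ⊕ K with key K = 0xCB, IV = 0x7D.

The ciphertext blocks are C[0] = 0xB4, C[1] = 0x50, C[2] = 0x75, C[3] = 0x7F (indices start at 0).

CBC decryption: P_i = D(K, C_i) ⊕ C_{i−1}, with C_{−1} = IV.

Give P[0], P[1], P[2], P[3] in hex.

P[0]: D(K, 0xB4) = 0xC1; 0xC1 ⊕ 0x7D = 0xBC.
P[1]: D(K, 0x50) = 0x6D; 0x6D ⊕ 0xB4 = 0xD9.
P[2]: D(K, 0x75) = 0x00; 0x00 ⊕ 0x50 = 0x50.
P[3]: D(K, 0x7F) = 0x1E; 0x1E ⊕ 0x75 = 0x6B.

P[0] = 0xBC, P[1] = 0xD9, P[2] = 0x50, P[3] = 0x6B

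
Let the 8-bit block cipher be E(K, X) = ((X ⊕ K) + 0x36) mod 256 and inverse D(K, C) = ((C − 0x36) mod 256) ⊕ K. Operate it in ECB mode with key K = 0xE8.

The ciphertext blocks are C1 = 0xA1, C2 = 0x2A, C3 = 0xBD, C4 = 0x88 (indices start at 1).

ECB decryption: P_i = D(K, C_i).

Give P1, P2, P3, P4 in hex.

P1 = 0x83, P2 = 0x1C, P3 = 0x6F, P4 = 0xBA

P1: D(K, 0xA1) = 0x83.
P2: D(K, 0x2A) = 0x1C.
P3: D(K, 0xBD) = 0x6F.
P4: D(K, 0x88) = 0xBA.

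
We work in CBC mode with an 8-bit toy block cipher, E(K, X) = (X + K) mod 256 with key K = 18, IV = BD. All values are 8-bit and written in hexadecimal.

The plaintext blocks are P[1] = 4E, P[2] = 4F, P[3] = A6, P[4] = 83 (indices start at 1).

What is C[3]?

CBC encryption: C_i = E(K, P_i ⊕ C_{i−1}), with C_{0} = IV.
C[1]: P[1] ⊕ BD = F3; E(K, F3) = 0B.
C[2]: P[2] ⊕ 0B = 44; E(K, 44) = 5C.
C[3]: P[3] ⊕ 5C = FA; E(K, FA) = 12.

C[3] = 12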